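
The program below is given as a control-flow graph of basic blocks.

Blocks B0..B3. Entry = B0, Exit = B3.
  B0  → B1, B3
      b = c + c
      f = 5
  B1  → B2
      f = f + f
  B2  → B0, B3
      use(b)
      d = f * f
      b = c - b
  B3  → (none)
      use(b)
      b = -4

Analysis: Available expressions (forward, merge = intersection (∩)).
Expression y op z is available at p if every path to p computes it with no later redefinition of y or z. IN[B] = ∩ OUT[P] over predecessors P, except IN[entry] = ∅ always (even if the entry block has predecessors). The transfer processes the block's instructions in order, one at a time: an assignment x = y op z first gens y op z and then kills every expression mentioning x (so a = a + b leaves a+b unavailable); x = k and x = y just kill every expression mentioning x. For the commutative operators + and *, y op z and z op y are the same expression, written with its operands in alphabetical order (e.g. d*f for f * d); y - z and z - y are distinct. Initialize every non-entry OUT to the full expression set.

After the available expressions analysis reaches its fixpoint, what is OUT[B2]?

Answer: {c+c, f*f}

Trace:
Per-block solution:
  B0:  IN={}  OUT={c+c}
  B1:  IN={c+c}  OUT={c+c}
  B2:  IN={c+c}  OUT={c+c, f*f}
  B3:  IN={c+c}  OUT={c+c}

Merge at B2: IN[B2] = OUT[B1] = {c+c}
Applying B2's transfer function to that IN value gives OUT[B2] (row B2 above).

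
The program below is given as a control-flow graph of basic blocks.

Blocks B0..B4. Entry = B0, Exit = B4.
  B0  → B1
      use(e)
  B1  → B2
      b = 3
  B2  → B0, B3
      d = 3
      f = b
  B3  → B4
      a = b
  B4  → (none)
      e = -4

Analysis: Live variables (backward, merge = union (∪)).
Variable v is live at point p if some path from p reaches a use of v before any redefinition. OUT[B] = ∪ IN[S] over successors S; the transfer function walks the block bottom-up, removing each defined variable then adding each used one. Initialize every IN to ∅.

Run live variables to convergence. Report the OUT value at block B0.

Fixpoint table:
  B0:   IN={e}   OUT={e}
  B1:   IN={e}   OUT={b, e}
  B2:   IN={b, e}   OUT={b, e}
  B3:   IN={b}   OUT={}
  B4:   IN={}   OUT={}

Merge at B0: OUT[B0] = IN[B1] = {e}

Answer: {e}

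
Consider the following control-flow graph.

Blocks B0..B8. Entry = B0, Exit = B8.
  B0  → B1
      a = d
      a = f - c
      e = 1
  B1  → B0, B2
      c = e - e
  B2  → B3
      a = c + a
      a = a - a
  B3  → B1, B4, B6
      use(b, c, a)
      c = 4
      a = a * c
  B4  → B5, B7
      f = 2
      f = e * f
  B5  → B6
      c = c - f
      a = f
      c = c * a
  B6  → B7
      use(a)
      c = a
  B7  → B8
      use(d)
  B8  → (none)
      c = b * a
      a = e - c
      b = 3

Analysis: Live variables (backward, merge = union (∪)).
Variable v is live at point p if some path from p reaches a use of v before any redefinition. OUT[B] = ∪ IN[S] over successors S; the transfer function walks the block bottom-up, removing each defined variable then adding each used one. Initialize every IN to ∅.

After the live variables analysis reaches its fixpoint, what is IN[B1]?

Answer: {a, b, d, e, f}

Working:
Per-block solution:
  B0:  IN={b, c, d, f}  OUT={a, b, d, e, f}
  B1:  IN={a, b, d, e, f}  OUT={a, b, c, d, e, f}
  B2:  IN={a, b, c, d, e, f}  OUT={a, b, c, d, e, f}
  B3:  IN={a, b, c, d, e, f}  OUT={a, b, c, d, e, f}
  B4:  IN={a, b, c, d, e}  OUT={a, b, c, d, e, f}
  B5:  IN={b, c, d, e, f}  OUT={a, b, d, e}
  B6:  IN={a, b, d, e}  OUT={a, b, d, e}
  B7:  IN={a, b, d, e}  OUT={a, b, e}
  B8:  IN={a, b, e}  OUT={}

Merge at B1: OUT[B1] = IN[B0] ⊔ IN[B2] = {a, b, c, d, e, f}
Applying B1's transfer function to that OUT value gives IN[B1] (row B1 above).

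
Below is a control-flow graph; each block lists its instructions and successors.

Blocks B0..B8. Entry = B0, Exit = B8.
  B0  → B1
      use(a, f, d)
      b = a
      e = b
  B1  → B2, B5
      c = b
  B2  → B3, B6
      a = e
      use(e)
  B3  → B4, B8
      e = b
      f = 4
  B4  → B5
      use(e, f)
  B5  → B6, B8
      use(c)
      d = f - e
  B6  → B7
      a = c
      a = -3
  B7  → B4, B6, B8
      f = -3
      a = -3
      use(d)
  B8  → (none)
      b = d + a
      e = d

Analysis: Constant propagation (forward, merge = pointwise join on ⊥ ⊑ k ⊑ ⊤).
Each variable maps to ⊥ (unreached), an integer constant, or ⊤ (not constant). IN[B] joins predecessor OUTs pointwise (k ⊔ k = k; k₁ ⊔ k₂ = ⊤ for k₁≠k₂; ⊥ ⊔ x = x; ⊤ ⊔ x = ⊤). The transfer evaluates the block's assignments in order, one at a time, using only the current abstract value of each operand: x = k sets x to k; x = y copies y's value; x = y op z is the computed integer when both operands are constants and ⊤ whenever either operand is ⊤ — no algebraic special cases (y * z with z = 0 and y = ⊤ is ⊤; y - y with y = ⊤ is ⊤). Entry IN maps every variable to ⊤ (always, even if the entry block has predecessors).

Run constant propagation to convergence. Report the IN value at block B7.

Answer: {a: -3, b: ⊤, c: ⊤, d: ⊤, e: ⊤, f: ⊤}

Trace:
Converged values:
  B0:   IN=(all ⊤)   OUT=(all ⊤)
  B1:   IN=(all ⊤)   OUT=(all ⊤)
  B2:   IN=(all ⊤)   OUT=(all ⊤)
  B3:   IN=(all ⊤)   OUT={f:4; rest ⊤}
  B4:   IN=(all ⊤)   OUT=(all ⊤)
  B5:   IN=(all ⊤)   OUT=(all ⊤)
  B6:   IN=(all ⊤)   OUT={a:-3; rest ⊤}
  B7:   IN={a:-3; rest ⊤}   OUT={a:-3, f:-3; rest ⊤}
  B8:   IN=(all ⊤)   OUT=(all ⊤)

Merge at B7: IN[B7] = OUT[B6] = {a: -3, b: ⊤, c: ⊤, d: ⊤, e: ⊤, f: ⊤}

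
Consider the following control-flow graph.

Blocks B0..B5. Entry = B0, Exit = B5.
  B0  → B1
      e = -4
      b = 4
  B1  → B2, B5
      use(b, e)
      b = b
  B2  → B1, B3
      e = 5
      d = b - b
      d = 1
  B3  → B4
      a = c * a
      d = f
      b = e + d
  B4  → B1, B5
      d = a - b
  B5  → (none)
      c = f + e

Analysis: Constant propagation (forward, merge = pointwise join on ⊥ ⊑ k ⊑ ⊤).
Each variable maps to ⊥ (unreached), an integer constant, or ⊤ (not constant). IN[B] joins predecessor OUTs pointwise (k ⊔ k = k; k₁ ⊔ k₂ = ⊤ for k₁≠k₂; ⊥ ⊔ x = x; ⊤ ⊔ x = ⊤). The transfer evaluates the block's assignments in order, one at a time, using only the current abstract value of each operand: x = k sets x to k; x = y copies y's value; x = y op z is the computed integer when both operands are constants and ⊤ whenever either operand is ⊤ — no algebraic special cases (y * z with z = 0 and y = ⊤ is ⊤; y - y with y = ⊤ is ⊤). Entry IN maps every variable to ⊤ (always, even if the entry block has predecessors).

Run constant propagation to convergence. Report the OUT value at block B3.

Answer: {a: ⊤, b: ⊤, c: ⊤, d: ⊤, e: 5, f: ⊤}

Trace:
Fixpoint table:
  B0:  IN=(all ⊤)  OUT={b:4, e:-4; rest ⊤}
  B1:  IN=(all ⊤)  OUT=(all ⊤)
  B2:  IN=(all ⊤)  OUT={d:1, e:5; rest ⊤}
  B3:  IN={d:1, e:5; rest ⊤}  OUT={e:5; rest ⊤}
  B4:  IN={e:5; rest ⊤}  OUT={e:5; rest ⊤}
  B5:  IN=(all ⊤)  OUT=(all ⊤)

Merge at B3: IN[B3] = OUT[B2] = {a: ⊤, b: ⊤, c: ⊤, d: 1, e: 5, f: ⊤}
Applying B3's transfer function to that IN value gives OUT[B3] (row B3 above).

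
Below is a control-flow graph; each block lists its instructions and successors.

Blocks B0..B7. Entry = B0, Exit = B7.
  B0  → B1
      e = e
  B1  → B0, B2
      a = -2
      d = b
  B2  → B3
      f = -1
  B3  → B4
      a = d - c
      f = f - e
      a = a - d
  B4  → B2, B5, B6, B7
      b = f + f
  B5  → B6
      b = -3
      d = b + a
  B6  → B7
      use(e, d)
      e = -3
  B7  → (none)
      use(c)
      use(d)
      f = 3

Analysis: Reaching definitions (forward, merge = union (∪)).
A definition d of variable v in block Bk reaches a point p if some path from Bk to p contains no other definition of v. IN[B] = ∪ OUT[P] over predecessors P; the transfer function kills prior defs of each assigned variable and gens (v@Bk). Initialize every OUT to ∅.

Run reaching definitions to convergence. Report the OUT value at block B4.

Per-block solution:
  B0: | IN={a@B1, d@B1, e@B0} | OUT={a@B1, d@B1, e@B0}
  B1: | IN={a@B1, d@B1, e@B0} | OUT={a@B1, d@B1, e@B0}
  B2: | IN={a@B1, a@B3, b@B4, d@B1, e@B0, f@B3} | OUT={a@B1, a@B3, b@B4, d@B1, e@B0, f@B2}
  B3: | IN={a@B1, a@B3, b@B4, d@B1, e@B0, f@B2} | OUT={a@B3, b@B4, d@B1, e@B0, f@B3}
  B4: | IN={a@B3, b@B4, d@B1, e@B0, f@B3} | OUT={a@B3, b@B4, d@B1, e@B0, f@B3}
  B5: | IN={a@B3, b@B4, d@B1, e@B0, f@B3} | OUT={a@B3, b@B5, d@B5, e@B0, f@B3}
  B6: | IN={a@B3, b@B4, b@B5, d@B1, d@B5, e@B0, f@B3} | OUT={a@B3, b@B4, b@B5, d@B1, d@B5, e@B6, f@B3}
  B7: | IN={a@B3, b@B4, b@B5, d@B1, d@B5, e@B0, e@B6, f@B3} | OUT={a@B3, b@B4, b@B5, d@B1, d@B5, e@B0, e@B6, f@B7}

Merge at B4: IN[B4] = OUT[B3] = {a@B3, b@B4, d@B1, e@B0, f@B3}
Applying B4's transfer function to that IN value gives OUT[B4] (row B4 above).

Answer: {a@B3, b@B4, d@B1, e@B0, f@B3}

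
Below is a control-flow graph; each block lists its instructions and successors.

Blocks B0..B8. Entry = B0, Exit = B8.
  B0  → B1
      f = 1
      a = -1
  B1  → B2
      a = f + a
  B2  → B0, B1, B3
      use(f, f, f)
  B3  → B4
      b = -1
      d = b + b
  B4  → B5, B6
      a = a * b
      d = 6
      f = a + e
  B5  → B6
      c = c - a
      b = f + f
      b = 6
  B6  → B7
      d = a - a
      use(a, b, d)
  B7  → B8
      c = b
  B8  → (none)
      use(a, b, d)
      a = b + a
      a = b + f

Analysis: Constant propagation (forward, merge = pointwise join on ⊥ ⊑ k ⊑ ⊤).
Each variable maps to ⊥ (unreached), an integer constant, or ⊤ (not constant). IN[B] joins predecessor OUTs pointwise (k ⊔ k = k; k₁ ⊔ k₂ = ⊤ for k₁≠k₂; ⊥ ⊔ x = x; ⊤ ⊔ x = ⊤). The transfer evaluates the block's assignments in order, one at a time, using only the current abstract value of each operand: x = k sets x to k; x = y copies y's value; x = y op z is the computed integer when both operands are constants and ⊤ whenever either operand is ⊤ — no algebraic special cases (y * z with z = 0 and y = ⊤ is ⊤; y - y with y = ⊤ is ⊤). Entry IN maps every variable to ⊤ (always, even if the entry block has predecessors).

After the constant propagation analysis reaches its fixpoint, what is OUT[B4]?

Answer: {a: ⊤, b: -1, c: ⊤, d: 6, e: ⊤, f: ⊤}

Trace:
Converged values:
  B0:  IN=(all ⊤)  OUT={a:-1, f:1; rest ⊤}
  B1:  IN={f:1; rest ⊤}  OUT={f:1; rest ⊤}
  B2:  IN={f:1; rest ⊤}  OUT={f:1; rest ⊤}
  B3:  IN={f:1; rest ⊤}  OUT={b:-1, d:-2, f:1; rest ⊤}
  B4:  IN={b:-1, d:-2, f:1; rest ⊤}  OUT={b:-1, d:6; rest ⊤}
  B5:  IN={b:-1, d:6; rest ⊤}  OUT={b:6, d:6; rest ⊤}
  B6:  IN={d:6; rest ⊤}  OUT=(all ⊤)
  B7:  IN=(all ⊤)  OUT=(all ⊤)
  B8:  IN=(all ⊤)  OUT=(all ⊤)

Merge at B4: IN[B4] = OUT[B3] = {a: ⊤, b: -1, c: ⊤, d: -2, e: ⊤, f: 1}
Applying B4's transfer function to that IN value gives OUT[B4] (row B4 above).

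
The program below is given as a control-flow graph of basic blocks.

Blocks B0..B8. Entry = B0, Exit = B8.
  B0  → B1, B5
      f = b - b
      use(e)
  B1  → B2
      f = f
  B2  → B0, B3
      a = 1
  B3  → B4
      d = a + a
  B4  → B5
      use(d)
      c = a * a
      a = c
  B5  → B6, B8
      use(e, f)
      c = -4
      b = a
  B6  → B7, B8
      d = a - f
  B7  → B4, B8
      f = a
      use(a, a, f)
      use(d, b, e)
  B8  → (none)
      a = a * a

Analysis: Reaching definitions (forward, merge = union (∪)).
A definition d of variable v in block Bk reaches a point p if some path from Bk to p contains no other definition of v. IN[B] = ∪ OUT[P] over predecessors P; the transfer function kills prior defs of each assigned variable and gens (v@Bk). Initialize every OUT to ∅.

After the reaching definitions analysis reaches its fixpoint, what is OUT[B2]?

Answer: {a@B2, f@B1}

Trace:
Converged values:
  B0:  IN={a@B2, f@B1}  OUT={a@B2, f@B0}
  B1:  IN={a@B2, f@B0}  OUT={a@B2, f@B1}
  B2:  IN={a@B2, f@B1}  OUT={a@B2, f@B1}
  B3:  IN={a@B2, f@B1}  OUT={a@B2, d@B3, f@B1}
  B4:  IN={a@B2, a@B4, b@B5, c@B5, d@B3, d@B6, f@B1, f@B7}  OUT={a@B4, b@B5, c@B4, d@B3, d@B6, f@B1, f@B7}
  B5:  IN={a@B2, a@B4, b@B5, c@B4, d@B3, d@B6, f@B0, f@B1, f@B7}  OUT={a@B2, a@B4, b@B5, c@B5, d@B3, d@B6, f@B0, f@B1, f@B7}
  B6:  IN={a@B2, a@B4, b@B5, c@B5, d@B3, d@B6, f@B0, f@B1, f@B7}  OUT={a@B2, a@B4, b@B5, c@B5, d@B6, f@B0, f@B1, f@B7}
  B7:  IN={a@B2, a@B4, b@B5, c@B5, d@B6, f@B0, f@B1, f@B7}  OUT={a@B2, a@B4, b@B5, c@B5, d@B6, f@B7}
  B8:  IN={a@B2, a@B4, b@B5, c@B5, d@B3, d@B6, f@B0, f@B1, f@B7}  OUT={a@B8, b@B5, c@B5, d@B3, d@B6, f@B0, f@B1, f@B7}

Merge at B2: IN[B2] = OUT[B1] = {a@B2, f@B1}
Applying B2's transfer function to that IN value gives OUT[B2] (row B2 above).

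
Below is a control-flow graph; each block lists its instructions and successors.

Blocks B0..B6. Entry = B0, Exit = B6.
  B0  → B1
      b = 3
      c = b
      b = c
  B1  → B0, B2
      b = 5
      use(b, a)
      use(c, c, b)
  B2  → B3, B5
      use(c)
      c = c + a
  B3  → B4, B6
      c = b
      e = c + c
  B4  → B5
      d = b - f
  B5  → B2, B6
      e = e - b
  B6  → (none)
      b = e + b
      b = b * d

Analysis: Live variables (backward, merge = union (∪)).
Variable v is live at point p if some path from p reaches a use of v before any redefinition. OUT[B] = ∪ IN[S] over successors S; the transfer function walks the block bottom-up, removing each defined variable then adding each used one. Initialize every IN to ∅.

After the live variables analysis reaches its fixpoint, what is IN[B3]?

Answer: {a, b, d, f}

Derivation:
Per-block solution:
  B0:  IN={a, d, e, f}  OUT={a, c, d, e, f}
  B1:  IN={a, c, d, e, f}  OUT={a, b, c, d, e, f}
  B2:  IN={a, b, c, d, e, f}  OUT={a, b, c, d, e, f}
  B3:  IN={a, b, d, f}  OUT={a, b, c, d, e, f}
  B4:  IN={a, b, c, e, f}  OUT={a, b, c, d, e, f}
  B5:  IN={a, b, c, d, e, f}  OUT={a, b, c, d, e, f}
  B6:  IN={b, d, e}  OUT={}

Merge at B3: OUT[B3] = IN[B4] ⊔ IN[B6] = {a, b, c, d, e, f}
Applying B3's transfer function to that OUT value gives IN[B3] (row B3 above).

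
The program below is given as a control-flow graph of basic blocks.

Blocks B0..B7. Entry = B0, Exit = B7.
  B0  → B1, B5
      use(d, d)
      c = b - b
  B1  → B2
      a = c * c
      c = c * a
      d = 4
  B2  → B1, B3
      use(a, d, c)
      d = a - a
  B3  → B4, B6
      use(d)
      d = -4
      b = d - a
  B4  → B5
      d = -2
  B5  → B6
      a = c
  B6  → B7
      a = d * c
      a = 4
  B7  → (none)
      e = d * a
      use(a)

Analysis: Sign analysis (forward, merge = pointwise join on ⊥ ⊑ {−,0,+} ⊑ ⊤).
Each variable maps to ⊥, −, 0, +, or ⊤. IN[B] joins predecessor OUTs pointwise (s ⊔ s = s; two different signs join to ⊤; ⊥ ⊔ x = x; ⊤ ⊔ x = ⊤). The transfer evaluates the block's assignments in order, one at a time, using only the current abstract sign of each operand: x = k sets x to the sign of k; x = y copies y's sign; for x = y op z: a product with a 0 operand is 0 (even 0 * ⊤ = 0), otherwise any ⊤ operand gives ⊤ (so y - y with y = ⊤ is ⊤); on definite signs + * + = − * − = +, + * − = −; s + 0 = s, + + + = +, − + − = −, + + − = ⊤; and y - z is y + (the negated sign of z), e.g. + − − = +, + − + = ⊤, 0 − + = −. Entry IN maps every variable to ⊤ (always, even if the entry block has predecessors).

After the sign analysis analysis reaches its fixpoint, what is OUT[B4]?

Per-block solution:
  B0:  IN=(all ⊤)  OUT=(all ⊤)
  B1:  IN=(all ⊤)  OUT={d:+; rest ⊤}
  B2:  IN={d:+; rest ⊤}  OUT=(all ⊤)
  B3:  IN=(all ⊤)  OUT={d:-; rest ⊤}
  B4:  IN={d:-; rest ⊤}  OUT={d:-; rest ⊤}
  B5:  IN=(all ⊤)  OUT=(all ⊤)
  B6:  IN=(all ⊤)  OUT={a:+; rest ⊤}
  B7:  IN={a:+; rest ⊤}  OUT={a:+; rest ⊤}

Merge at B4: IN[B4] = OUT[B3] = {a: ⊤, b: ⊤, c: ⊤, d: -, e: ⊤, f: ⊤}
Applying B4's transfer function to that IN value gives OUT[B4] (row B4 above).

Answer: {a: ⊤, b: ⊤, c: ⊤, d: -, e: ⊤, f: ⊤}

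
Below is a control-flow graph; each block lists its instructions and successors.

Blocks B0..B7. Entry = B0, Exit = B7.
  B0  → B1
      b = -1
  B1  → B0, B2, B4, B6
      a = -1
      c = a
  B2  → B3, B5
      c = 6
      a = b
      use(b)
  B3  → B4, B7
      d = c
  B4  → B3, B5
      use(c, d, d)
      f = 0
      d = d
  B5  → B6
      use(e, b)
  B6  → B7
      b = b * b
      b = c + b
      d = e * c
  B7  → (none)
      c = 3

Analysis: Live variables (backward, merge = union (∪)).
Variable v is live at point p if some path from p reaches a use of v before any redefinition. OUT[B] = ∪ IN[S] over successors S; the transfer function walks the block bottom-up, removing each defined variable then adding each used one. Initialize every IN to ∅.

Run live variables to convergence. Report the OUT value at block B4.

Converged values:
  B0:   IN={d, e}   OUT={b, d, e}
  B1:   IN={b, d, e}   OUT={b, c, d, e}
  B2:   IN={b, e}   OUT={b, c, e}
  B3:   IN={b, c, e}   OUT={b, c, d, e}
  B4:   IN={b, c, d, e}   OUT={b, c, e}
  B5:   IN={b, c, e}   OUT={b, c, e}
  B6:   IN={b, c, e}   OUT={}
  B7:   IN={}   OUT={}

Merge at B4: OUT[B4] = IN[B3] ⊔ IN[B5] = {b, c, e}

Answer: {b, c, e}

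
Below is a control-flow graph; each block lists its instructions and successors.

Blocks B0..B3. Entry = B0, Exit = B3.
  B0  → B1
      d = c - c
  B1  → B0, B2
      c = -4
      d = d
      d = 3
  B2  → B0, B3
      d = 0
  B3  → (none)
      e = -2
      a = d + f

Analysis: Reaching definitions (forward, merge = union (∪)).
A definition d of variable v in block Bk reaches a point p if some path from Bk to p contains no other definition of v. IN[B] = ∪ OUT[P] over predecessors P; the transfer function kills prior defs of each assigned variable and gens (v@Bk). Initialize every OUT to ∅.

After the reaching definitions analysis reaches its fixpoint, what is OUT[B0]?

Fixpoint table:
  B0:   IN={c@B1, d@B1, d@B2}   OUT={c@B1, d@B0}
  B1:   IN={c@B1, d@B0}   OUT={c@B1, d@B1}
  B2:   IN={c@B1, d@B1}   OUT={c@B1, d@B2}
  B3:   IN={c@B1, d@B2}   OUT={a@B3, c@B1, d@B2, e@B3}

Merge at B0 (entry node, so the boundary value {} is joined with the incoming edge(s)): IN[B0] = {} ⊔ OUT[B1] ⊔ OUT[B2] = {c@B1, d@B1, d@B2}
Applying B0's transfer function to that IN value gives OUT[B0] (row B0 above).

Answer: {c@B1, d@B0}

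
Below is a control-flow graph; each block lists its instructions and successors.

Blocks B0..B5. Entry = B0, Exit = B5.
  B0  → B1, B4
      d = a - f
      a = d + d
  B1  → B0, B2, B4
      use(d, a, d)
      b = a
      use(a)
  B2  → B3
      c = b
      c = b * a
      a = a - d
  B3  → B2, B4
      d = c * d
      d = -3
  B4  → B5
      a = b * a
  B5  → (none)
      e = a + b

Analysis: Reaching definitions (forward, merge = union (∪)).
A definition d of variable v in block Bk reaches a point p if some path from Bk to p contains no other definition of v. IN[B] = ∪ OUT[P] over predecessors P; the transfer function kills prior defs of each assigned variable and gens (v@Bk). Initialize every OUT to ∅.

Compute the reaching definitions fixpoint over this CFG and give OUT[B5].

Answer: {a@B4, b@B1, c@B2, d@B0, d@B3, e@B5}

Working:
Fixpoint table:
  B0:   IN={a@B0, b@B1, d@B0}   OUT={a@B0, b@B1, d@B0}
  B1:   IN={a@B0, b@B1, d@B0}   OUT={a@B0, b@B1, d@B0}
  B2:   IN={a@B0, a@B2, b@B1, c@B2, d@B0, d@B3}   OUT={a@B2, b@B1, c@B2, d@B0, d@B3}
  B3:   IN={a@B2, b@B1, c@B2, d@B0, d@B3}   OUT={a@B2, b@B1, c@B2, d@B3}
  B4:   IN={a@B0, a@B2, b@B1, c@B2, d@B0, d@B3}   OUT={a@B4, b@B1, c@B2, d@B0, d@B3}
  B5:   IN={a@B4, b@B1, c@B2, d@B0, d@B3}   OUT={a@B4, b@B1, c@B2, d@B0, d@B3, e@B5}

Merge at B5: IN[B5] = OUT[B4] = {a@B4, b@B1, c@B2, d@B0, d@B3}
Applying B5's transfer function to that IN value gives OUT[B5] (row B5 above).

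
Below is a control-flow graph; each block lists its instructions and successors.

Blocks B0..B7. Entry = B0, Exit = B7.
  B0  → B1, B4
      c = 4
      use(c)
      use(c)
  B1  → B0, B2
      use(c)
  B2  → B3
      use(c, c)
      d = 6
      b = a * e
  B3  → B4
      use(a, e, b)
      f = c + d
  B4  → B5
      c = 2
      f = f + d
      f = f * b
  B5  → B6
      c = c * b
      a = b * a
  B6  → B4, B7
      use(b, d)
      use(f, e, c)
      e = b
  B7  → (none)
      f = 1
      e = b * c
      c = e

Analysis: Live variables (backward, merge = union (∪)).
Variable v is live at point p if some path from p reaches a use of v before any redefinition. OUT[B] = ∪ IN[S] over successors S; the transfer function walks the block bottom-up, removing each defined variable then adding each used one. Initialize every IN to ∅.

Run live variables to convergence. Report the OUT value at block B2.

Per-block solution:
  B0:   IN={a, b, d, e, f}   OUT={a, b, c, d, e, f}
  B1:   IN={a, b, c, d, e, f}   OUT={a, b, c, d, e, f}
  B2:   IN={a, c, e}   OUT={a, b, c, d, e}
  B3:   IN={a, b, c, d, e}   OUT={a, b, d, e, f}
  B4:   IN={a, b, d, e, f}   OUT={a, b, c, d, e, f}
  B5:   IN={a, b, c, d, e, f}   OUT={a, b, c, d, e, f}
  B6:   IN={a, b, c, d, e, f}   OUT={a, b, c, d, e, f}
  B7:   IN={b, c}   OUT={}

Merge at B2: OUT[B2] = IN[B3] = {a, b, c, d, e}

Answer: {a, b, c, d, e}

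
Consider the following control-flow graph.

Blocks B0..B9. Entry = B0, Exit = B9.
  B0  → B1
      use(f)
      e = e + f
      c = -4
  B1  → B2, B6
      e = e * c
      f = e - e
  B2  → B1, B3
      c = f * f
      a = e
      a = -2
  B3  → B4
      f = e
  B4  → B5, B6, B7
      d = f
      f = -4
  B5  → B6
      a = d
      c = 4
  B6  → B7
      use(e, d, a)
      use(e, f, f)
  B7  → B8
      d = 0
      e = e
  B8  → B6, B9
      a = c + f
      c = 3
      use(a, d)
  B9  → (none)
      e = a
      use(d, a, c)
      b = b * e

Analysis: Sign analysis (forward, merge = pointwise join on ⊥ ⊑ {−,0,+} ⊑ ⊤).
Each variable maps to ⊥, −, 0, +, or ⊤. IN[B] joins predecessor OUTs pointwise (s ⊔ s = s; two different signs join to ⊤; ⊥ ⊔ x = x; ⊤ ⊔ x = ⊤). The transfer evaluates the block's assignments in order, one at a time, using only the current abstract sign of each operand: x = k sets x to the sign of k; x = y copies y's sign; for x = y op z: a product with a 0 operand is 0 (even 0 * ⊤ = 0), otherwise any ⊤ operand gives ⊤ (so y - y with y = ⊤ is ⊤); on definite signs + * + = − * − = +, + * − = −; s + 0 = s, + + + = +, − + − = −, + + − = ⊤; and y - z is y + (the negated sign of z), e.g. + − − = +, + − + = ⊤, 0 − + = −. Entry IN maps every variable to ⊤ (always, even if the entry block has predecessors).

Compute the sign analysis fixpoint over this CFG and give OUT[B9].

Answer: {a: ⊤, b: ⊤, c: +, d: 0, e: ⊤, f: ⊤}

Working:
Per-block solution:
  B0: | IN=(all ⊤) | OUT={c:-; rest ⊤}
  B1: | IN=(all ⊤) | OUT=(all ⊤)
  B2: | IN=(all ⊤) | OUT={a:-; rest ⊤}
  B3: | IN={a:-; rest ⊤} | OUT={a:-; rest ⊤}
  B4: | IN={a:-; rest ⊤} | OUT={a:-, f:-; rest ⊤}
  B5: | IN={a:-, f:-; rest ⊤} | OUT={c:+, f:-; rest ⊤}
  B6: | IN=(all ⊤) | OUT=(all ⊤)
  B7: | IN=(all ⊤) | OUT={d:0; rest ⊤}
  B8: | IN={d:0; rest ⊤} | OUT={c:+, d:0; rest ⊤}
  B9: | IN={c:+, d:0; rest ⊤} | OUT={c:+, d:0; rest ⊤}

Merge at B9: IN[B9] = OUT[B8] = {a: ⊤, b: ⊤, c: +, d: 0, e: ⊤, f: ⊤}
Applying B9's transfer function to that IN value gives OUT[B9] (row B9 above).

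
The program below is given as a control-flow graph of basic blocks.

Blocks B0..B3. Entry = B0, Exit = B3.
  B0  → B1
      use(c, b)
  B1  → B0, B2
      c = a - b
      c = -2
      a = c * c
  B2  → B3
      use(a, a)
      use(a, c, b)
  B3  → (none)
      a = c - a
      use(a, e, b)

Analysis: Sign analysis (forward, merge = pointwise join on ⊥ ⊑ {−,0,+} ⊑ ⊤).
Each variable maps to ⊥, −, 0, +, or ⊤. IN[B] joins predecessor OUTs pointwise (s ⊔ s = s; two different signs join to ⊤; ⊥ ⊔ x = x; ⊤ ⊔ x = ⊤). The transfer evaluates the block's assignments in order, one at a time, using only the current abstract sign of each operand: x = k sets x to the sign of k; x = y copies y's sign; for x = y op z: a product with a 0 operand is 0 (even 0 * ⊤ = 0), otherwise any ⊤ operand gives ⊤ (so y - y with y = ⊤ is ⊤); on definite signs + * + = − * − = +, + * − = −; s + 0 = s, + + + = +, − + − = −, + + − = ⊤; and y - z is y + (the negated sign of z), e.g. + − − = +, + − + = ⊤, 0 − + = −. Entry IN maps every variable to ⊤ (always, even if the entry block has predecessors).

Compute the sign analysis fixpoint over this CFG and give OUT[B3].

Fixpoint table:
  B0: | IN=(all ⊤) | OUT=(all ⊤)
  B1: | IN=(all ⊤) | OUT={a:+, c:-; rest ⊤}
  B2: | IN={a:+, c:-; rest ⊤} | OUT={a:+, c:-; rest ⊤}
  B3: | IN={a:+, c:-; rest ⊤} | OUT={a:-, c:-; rest ⊤}

Merge at B3: IN[B3] = OUT[B2] = {a: +, b: ⊤, c: -, d: ⊤, e: ⊤, f: ⊤}
Applying B3's transfer function to that IN value gives OUT[B3] (row B3 above).

Answer: {a: -, b: ⊤, c: -, d: ⊤, e: ⊤, f: ⊤}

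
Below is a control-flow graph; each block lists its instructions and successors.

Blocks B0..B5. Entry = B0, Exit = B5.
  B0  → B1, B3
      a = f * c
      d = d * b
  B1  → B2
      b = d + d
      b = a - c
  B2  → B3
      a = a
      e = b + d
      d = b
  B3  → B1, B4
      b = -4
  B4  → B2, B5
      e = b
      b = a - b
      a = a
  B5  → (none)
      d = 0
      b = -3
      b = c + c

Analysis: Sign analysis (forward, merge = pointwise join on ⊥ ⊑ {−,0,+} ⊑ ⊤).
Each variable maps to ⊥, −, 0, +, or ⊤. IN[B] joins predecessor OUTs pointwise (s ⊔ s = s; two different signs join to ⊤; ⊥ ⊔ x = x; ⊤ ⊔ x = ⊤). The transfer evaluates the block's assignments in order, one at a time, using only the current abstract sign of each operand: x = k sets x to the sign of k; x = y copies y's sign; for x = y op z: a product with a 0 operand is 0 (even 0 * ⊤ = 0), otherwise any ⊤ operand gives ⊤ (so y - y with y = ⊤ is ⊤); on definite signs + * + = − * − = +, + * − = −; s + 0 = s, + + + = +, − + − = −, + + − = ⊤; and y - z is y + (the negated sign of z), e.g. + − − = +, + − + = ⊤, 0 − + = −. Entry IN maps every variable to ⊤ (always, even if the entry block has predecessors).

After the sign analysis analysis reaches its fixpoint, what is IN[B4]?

Per-block solution:
  B0:   IN=(all ⊤)   OUT=(all ⊤)
  B1:   IN=(all ⊤)   OUT=(all ⊤)
  B2:   IN=(all ⊤)   OUT=(all ⊤)
  B3:   IN=(all ⊤)   OUT={b:-; rest ⊤}
  B4:   IN={b:-; rest ⊤}   OUT={e:-; rest ⊤}
  B5:   IN={e:-; rest ⊤}   OUT={d:0, e:-; rest ⊤}

Merge at B4: IN[B4] = OUT[B3] = {a: ⊤, b: -, c: ⊤, d: ⊤, e: ⊤, f: ⊤}

Answer: {a: ⊤, b: -, c: ⊤, d: ⊤, e: ⊤, f: ⊤}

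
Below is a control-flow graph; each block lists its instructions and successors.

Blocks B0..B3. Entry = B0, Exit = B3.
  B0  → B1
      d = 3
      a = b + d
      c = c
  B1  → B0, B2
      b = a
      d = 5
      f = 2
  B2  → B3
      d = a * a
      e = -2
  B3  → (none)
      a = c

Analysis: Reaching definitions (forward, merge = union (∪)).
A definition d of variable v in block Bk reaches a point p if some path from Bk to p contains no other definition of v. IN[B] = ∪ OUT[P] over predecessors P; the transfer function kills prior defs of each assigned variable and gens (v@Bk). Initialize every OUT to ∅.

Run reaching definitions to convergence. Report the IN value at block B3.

Per-block solution:
  B0:  IN={a@B0, b@B1, c@B0, d@B1, f@B1}  OUT={a@B0, b@B1, c@B0, d@B0, f@B1}
  B1:  IN={a@B0, b@B1, c@B0, d@B0, f@B1}  OUT={a@B0, b@B1, c@B0, d@B1, f@B1}
  B2:  IN={a@B0, b@B1, c@B0, d@B1, f@B1}  OUT={a@B0, b@B1, c@B0, d@B2, e@B2, f@B1}
  B3:  IN={a@B0, b@B1, c@B0, d@B2, e@B2, f@B1}  OUT={a@B3, b@B1, c@B0, d@B2, e@B2, f@B1}

Merge at B3: IN[B3] = OUT[B2] = {a@B0, b@B1, c@B0, d@B2, e@B2, f@B1}

Answer: {a@B0, b@B1, c@B0, d@B2, e@B2, f@B1}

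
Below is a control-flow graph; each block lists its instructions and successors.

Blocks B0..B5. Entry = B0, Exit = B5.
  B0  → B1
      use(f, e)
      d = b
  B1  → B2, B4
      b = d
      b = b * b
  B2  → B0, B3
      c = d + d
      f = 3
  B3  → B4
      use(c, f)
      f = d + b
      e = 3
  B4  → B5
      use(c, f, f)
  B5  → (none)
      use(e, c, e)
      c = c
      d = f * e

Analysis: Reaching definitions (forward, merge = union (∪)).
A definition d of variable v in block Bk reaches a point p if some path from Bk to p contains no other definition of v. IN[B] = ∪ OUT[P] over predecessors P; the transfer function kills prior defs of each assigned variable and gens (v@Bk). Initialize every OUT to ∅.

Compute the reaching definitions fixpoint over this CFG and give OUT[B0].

Answer: {b@B1, c@B2, d@B0, f@B2}

Derivation:
Converged values:
  B0:  IN={b@B1, c@B2, d@B0, f@B2}  OUT={b@B1, c@B2, d@B0, f@B2}
  B1:  IN={b@B1, c@B2, d@B0, f@B2}  OUT={b@B1, c@B2, d@B0, f@B2}
  B2:  IN={b@B1, c@B2, d@B0, f@B2}  OUT={b@B1, c@B2, d@B0, f@B2}
  B3:  IN={b@B1, c@B2, d@B0, f@B2}  OUT={b@B1, c@B2, d@B0, e@B3, f@B3}
  B4:  IN={b@B1, c@B2, d@B0, e@B3, f@B2, f@B3}  OUT={b@B1, c@B2, d@B0, e@B3, f@B2, f@B3}
  B5:  IN={b@B1, c@B2, d@B0, e@B3, f@B2, f@B3}  OUT={b@B1, c@B5, d@B5, e@B3, f@B2, f@B3}

Merge at B0 (entry node, so the boundary value {} is joined with the incoming edge(s)): IN[B0] = {} ⊔ OUT[B2] = {b@B1, c@B2, d@B0, f@B2}
Applying B0's transfer function to that IN value gives OUT[B0] (row B0 above).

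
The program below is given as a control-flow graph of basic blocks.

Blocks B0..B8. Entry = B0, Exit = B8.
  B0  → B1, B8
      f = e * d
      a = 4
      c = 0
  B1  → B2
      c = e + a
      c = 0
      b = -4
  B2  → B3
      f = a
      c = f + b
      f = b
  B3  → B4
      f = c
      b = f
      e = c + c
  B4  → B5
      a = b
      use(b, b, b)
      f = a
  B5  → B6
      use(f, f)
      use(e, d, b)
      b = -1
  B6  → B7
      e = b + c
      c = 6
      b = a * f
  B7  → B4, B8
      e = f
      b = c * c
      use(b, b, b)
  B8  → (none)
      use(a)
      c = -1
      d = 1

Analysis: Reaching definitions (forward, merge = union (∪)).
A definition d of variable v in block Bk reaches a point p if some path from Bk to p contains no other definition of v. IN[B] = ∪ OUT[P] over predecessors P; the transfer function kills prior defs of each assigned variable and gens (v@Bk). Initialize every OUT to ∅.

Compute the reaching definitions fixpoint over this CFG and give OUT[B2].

Converged values:
  B0: | IN={} | OUT={a@B0, c@B0, f@B0}
  B1: | IN={a@B0, c@B0, f@B0} | OUT={a@B0, b@B1, c@B1, f@B0}
  B2: | IN={a@B0, b@B1, c@B1, f@B0} | OUT={a@B0, b@B1, c@B2, f@B2}
  B3: | IN={a@B0, b@B1, c@B2, f@B2} | OUT={a@B0, b@B3, c@B2, e@B3, f@B3}
  B4: | IN={a@B0, a@B4, b@B3, b@B7, c@B2, c@B6, e@B3, e@B7, f@B3, f@B4} | OUT={a@B4, b@B3, b@B7, c@B2, c@B6, e@B3, e@B7, f@B4}
  B5: | IN={a@B4, b@B3, b@B7, c@B2, c@B6, e@B3, e@B7, f@B4} | OUT={a@B4, b@B5, c@B2, c@B6, e@B3, e@B7, f@B4}
  B6: | IN={a@B4, b@B5, c@B2, c@B6, e@B3, e@B7, f@B4} | OUT={a@B4, b@B6, c@B6, e@B6, f@B4}
  B7: | IN={a@B4, b@B6, c@B6, e@B6, f@B4} | OUT={a@B4, b@B7, c@B6, e@B7, f@B4}
  B8: | IN={a@B0, a@B4, b@B7, c@B0, c@B6, e@B7, f@B0, f@B4} | OUT={a@B0, a@B4, b@B7, c@B8, d@B8, e@B7, f@B0, f@B4}

Merge at B2: IN[B2] = OUT[B1] = {a@B0, b@B1, c@B1, f@B0}
Applying B2's transfer function to that IN value gives OUT[B2] (row B2 above).

Answer: {a@B0, b@B1, c@B2, f@B2}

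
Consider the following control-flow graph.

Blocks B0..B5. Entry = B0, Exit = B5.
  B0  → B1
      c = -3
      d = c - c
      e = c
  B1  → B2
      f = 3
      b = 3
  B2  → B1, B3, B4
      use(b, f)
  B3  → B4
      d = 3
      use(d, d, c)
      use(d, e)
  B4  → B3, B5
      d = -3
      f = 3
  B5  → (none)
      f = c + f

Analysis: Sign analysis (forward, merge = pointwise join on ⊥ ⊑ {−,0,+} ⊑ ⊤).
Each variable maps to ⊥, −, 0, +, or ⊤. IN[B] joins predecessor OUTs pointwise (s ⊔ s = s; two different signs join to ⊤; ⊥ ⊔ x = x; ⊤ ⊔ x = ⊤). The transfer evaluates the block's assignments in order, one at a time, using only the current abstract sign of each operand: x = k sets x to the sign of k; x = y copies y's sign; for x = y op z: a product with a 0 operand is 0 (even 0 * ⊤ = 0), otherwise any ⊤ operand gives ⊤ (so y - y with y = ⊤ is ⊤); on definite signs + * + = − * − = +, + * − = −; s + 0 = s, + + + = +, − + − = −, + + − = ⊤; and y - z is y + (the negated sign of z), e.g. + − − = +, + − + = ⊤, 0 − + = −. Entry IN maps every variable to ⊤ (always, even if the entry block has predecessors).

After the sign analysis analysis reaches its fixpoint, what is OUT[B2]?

Per-block solution:
  B0:  IN=(all ⊤)  OUT={c:-, e:-; rest ⊤}
  B1:  IN={c:-, e:-; rest ⊤}  OUT={b:+, c:-, e:-, f:+; rest ⊤}
  B2:  IN={b:+, c:-, e:-, f:+; rest ⊤}  OUT={b:+, c:-, e:-, f:+; rest ⊤}
  B3:  IN={b:+, c:-, e:-, f:+; rest ⊤}  OUT={b:+, c:-, d:+, e:-, f:+; rest ⊤}
  B4:  IN={b:+, c:-, e:-, f:+; rest ⊤}  OUT={b:+, c:-, d:-, e:-, f:+; rest ⊤}
  B5:  IN={b:+, c:-, d:-, e:-, f:+; rest ⊤}  OUT={b:+, c:-, d:-, e:-; rest ⊤}

Merge at B2: IN[B2] = OUT[B1] = {a: ⊤, b: +, c: -, d: ⊤, e: -, f: +}
Applying B2's transfer function to that IN value gives OUT[B2] (row B2 above).

Answer: {a: ⊤, b: +, c: -, d: ⊤, e: -, f: +}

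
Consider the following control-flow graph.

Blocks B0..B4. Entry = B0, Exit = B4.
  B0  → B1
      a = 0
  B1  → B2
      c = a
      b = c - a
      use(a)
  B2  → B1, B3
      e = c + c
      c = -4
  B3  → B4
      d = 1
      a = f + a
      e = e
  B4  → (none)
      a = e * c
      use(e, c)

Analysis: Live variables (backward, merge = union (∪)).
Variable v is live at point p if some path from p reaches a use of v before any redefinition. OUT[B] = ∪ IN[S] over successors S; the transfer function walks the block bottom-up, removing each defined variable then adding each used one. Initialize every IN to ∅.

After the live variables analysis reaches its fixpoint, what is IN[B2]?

Per-block solution:
  B0:   IN={f}   OUT={a, f}
  B1:   IN={a, f}   OUT={a, c, f}
  B2:   IN={a, c, f}   OUT={a, c, e, f}
  B3:   IN={a, c, e, f}   OUT={c, e}
  B4:   IN={c, e}   OUT={}

Merge at B2: OUT[B2] = IN[B1] ⊔ IN[B3] = {a, c, e, f}
Applying B2's transfer function to that OUT value gives IN[B2] (row B2 above).

Answer: {a, c, f}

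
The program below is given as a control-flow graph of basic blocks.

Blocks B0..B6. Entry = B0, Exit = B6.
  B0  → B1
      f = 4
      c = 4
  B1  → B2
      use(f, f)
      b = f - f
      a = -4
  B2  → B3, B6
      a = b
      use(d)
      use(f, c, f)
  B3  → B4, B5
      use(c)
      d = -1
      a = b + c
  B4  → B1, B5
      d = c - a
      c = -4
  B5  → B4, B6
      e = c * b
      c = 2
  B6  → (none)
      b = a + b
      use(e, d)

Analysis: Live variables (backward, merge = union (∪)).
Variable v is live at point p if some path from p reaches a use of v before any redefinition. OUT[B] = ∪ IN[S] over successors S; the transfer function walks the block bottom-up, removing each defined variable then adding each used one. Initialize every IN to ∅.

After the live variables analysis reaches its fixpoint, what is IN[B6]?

Fixpoint table:
  B0:   IN={d, e}   OUT={c, d, e, f}
  B1:   IN={c, d, e, f}   OUT={b, c, d, e, f}
  B2:   IN={b, c, d, e, f}   OUT={a, b, c, d, e, f}
  B3:   IN={b, c, e, f}   OUT={a, b, c, d, e, f}
  B4:   IN={a, b, c, e, f}   OUT={a, b, c, d, e, f}
  B5:   IN={a, b, c, d, f}   OUT={a, b, c, d, e, f}
  B6:   IN={a, b, d, e}   OUT={}

B6 is the boundary node: OUT[B6] = {}
Applying B6's transfer function to that OUT value gives IN[B6] (row B6 above).

Answer: {a, b, d, e}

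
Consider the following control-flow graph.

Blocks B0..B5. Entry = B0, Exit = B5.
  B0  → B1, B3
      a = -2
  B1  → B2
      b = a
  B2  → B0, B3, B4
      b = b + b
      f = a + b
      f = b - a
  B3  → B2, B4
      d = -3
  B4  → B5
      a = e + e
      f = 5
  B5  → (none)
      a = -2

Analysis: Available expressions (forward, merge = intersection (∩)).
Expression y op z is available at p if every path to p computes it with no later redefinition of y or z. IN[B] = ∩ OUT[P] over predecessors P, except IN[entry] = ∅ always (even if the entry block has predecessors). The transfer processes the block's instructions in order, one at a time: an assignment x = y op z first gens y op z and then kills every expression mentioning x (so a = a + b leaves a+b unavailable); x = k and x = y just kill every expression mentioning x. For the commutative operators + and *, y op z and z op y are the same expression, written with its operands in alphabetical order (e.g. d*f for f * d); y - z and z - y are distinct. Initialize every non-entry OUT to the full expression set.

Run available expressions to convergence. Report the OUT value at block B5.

Answer: {e+e}

Working:
Fixpoint table:
  B0: | IN={} | OUT={}
  B1: | IN={} | OUT={}
  B2: | IN={} | OUT={a+b, b-a}
  B3: | IN={} | OUT={}
  B4: | IN={} | OUT={e+e}
  B5: | IN={e+e} | OUT={e+e}

Merge at B5: IN[B5] = OUT[B4] = {e+e}
Applying B5's transfer function to that IN value gives OUT[B5] (row B5 above).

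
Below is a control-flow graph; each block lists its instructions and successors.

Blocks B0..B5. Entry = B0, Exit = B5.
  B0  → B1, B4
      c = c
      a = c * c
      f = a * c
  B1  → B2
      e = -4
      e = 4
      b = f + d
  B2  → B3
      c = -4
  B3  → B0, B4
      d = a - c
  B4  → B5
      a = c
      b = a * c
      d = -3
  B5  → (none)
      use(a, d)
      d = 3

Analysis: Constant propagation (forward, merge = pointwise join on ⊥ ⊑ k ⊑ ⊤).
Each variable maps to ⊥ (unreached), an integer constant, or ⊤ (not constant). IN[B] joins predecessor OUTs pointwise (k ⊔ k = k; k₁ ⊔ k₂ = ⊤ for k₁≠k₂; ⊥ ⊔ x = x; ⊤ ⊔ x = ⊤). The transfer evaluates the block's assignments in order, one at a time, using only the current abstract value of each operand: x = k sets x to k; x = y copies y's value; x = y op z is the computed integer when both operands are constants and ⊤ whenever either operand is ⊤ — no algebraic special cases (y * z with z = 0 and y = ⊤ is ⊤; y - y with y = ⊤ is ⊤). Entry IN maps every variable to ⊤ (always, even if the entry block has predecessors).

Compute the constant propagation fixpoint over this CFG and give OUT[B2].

Fixpoint table:
  B0: | IN=(all ⊤) | OUT=(all ⊤)
  B1: | IN=(all ⊤) | OUT={e:4; rest ⊤}
  B2: | IN={e:4; rest ⊤} | OUT={c:-4, e:4; rest ⊤}
  B3: | IN={c:-4, e:4; rest ⊤} | OUT={c:-4, e:4; rest ⊤}
  B4: | IN=(all ⊤) | OUT={d:-3; rest ⊤}
  B5: | IN={d:-3; rest ⊤} | OUT={d:3; rest ⊤}

Merge at B2: IN[B2] = OUT[B1] = {a: ⊤, b: ⊤, c: ⊤, d: ⊤, e: 4, f: ⊤}
Applying B2's transfer function to that IN value gives OUT[B2] (row B2 above).

Answer: {a: ⊤, b: ⊤, c: -4, d: ⊤, e: 4, f: ⊤}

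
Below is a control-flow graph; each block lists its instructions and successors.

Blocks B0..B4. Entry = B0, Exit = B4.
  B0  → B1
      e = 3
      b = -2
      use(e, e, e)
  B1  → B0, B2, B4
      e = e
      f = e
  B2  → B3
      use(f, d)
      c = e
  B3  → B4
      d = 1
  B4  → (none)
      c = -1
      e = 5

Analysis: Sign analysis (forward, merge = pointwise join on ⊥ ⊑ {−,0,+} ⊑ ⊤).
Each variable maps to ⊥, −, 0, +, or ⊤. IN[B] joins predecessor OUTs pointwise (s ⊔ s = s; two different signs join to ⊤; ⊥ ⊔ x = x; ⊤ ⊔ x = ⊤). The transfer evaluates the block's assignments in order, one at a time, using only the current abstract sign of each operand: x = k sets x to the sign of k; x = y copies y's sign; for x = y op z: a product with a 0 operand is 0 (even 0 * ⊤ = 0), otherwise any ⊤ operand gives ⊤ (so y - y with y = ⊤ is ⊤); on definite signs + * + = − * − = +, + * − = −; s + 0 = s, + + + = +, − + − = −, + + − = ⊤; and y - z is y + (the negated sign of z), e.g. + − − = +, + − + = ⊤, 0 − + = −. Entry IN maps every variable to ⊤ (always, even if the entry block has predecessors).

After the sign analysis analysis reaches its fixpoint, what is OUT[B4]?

Fixpoint table:
  B0:  IN=(all ⊤)  OUT={b:-, e:+; rest ⊤}
  B1:  IN={b:-, e:+; rest ⊤}  OUT={b:-, e:+, f:+; rest ⊤}
  B2:  IN={b:-, e:+, f:+; rest ⊤}  OUT={b:-, c:+, e:+, f:+; rest ⊤}
  B3:  IN={b:-, c:+, e:+, f:+; rest ⊤}  OUT={b:-, c:+, d:+, e:+, f:+; rest ⊤}
  B4:  IN={b:-, e:+, f:+; rest ⊤}  OUT={b:-, c:-, e:+, f:+; rest ⊤}

Merge at B4: IN[B4] = OUT[B1] ⊔ OUT[B3] = {a: ⊤, b: -, c: ⊤, d: ⊤, e: +, f: +}
Applying B4's transfer function to that IN value gives OUT[B4] (row B4 above).

Answer: {a: ⊤, b: -, c: -, d: ⊤, e: +, f: +}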